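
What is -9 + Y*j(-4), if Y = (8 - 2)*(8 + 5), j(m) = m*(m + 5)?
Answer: -321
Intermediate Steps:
j(m) = m*(5 + m)
Y = 78 (Y = 6*13 = 78)
-9 + Y*j(-4) = -9 + 78*(-4*(5 - 4)) = -9 + 78*(-4*1) = -9 + 78*(-4) = -9 - 312 = -321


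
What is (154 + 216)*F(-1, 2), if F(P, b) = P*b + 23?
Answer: 7770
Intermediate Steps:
F(P, b) = 23 + P*b
(154 + 216)*F(-1, 2) = (154 + 216)*(23 - 1*2) = 370*(23 - 2) = 370*21 = 7770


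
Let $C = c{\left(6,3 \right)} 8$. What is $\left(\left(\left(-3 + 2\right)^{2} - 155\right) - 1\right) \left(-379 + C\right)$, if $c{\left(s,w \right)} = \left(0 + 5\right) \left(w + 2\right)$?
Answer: $27745$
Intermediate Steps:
$c{\left(s,w \right)} = 10 + 5 w$ ($c{\left(s,w \right)} = 5 \left(2 + w\right) = 10 + 5 w$)
$C = 200$ ($C = \left(10 + 5 \cdot 3\right) 8 = \left(10 + 15\right) 8 = 25 \cdot 8 = 200$)
$\left(\left(\left(-3 + 2\right)^{2} - 155\right) - 1\right) \left(-379 + C\right) = \left(\left(\left(-3 + 2\right)^{2} - 155\right) - 1\right) \left(-379 + 200\right) = \left(\left(\left(-1\right)^{2} - 155\right) - 1\right) \left(-179\right) = \left(\left(1 - 155\right) - 1\right) \left(-179\right) = \left(-154 - 1\right) \left(-179\right) = \left(-155\right) \left(-179\right) = 27745$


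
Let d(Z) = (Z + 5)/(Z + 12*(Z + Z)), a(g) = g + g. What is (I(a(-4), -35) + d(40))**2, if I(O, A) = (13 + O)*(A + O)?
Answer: 1848226081/40000 ≈ 46206.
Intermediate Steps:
a(g) = 2*g
d(Z) = (5 + Z)/(25*Z) (d(Z) = (5 + Z)/(Z + 12*(2*Z)) = (5 + Z)/(Z + 24*Z) = (5 + Z)/((25*Z)) = (5 + Z)*(1/(25*Z)) = (5 + Z)/(25*Z))
(I(a(-4), -35) + d(40))**2 = (((2*(-4))**2 + 13*(-35) + 13*(2*(-4)) - 70*(-4)) + (1/25)*(5 + 40)/40)**2 = (((-8)**2 - 455 + 13*(-8) - 35*(-8)) + (1/25)*(1/40)*45)**2 = ((64 - 455 - 104 + 280) + 9/200)**2 = (-215 + 9/200)**2 = (-42991/200)**2 = 1848226081/40000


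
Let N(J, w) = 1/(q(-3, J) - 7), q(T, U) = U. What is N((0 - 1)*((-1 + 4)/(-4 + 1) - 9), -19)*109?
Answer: 109/3 ≈ 36.333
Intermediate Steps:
N(J, w) = 1/(-7 + J) (N(J, w) = 1/(J - 7) = 1/(-7 + J))
N((0 - 1)*((-1 + 4)/(-4 + 1) - 9), -19)*109 = 109/(-7 + (0 - 1)*((-1 + 4)/(-4 + 1) - 9)) = 109/(-7 - (3/(-3) - 9)) = 109/(-7 - (3*(-1/3) - 9)) = 109/(-7 - (-1 - 9)) = 109/(-7 - 1*(-10)) = 109/(-7 + 10) = 109/3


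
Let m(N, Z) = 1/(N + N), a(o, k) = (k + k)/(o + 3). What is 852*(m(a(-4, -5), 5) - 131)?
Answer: -557847/5 ≈ -1.1157e+5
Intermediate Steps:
a(o, k) = 2*k/(3 + o) (a(o, k) = (2*k)/(3 + o) = 2*k/(3 + o))
m(N, Z) = 1/(2*N)
852*(m(a(-4, -5), 5) - 131) = 852*(1/(2*((2*(-5)/(3 - 4)))) - 131) = 852*(1/(2*((2*(-5)/(-1)))) - 131) = 852*(1/(2*((2*(-5)*(-1)))) - 131) = 852*((½)/10 - 131) = 852*((½)*(⅒) - 131) = 852*(1/20 - 131) = 852*(-2619/20) = -557847/5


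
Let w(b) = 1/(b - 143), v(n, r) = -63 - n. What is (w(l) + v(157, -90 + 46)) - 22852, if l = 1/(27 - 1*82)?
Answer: -181484407/7866 ≈ -23072.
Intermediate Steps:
l = -1/55 (l = 1/(27 - 82) = 1/(-55) = -1/55 ≈ -0.018182)
w(b) = 1/(-143 + b)
(w(l) + v(157, -90 + 46)) - 22852 = (1/(-143 - 1/55) + (-63 - 1*157)) - 22852 = (1/(-7866/55) + (-63 - 157)) - 22852 = (-55/7866 - 220) - 22852 = -1730575/7866 - 22852 = -181484407/7866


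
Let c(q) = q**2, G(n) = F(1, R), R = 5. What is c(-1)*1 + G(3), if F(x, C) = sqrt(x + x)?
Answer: 1 + sqrt(2) ≈ 2.4142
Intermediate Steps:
F(x, C) = sqrt(2)*sqrt(x) (F(x, C) = sqrt(2*x) = sqrt(2)*sqrt(x))
G(n) = sqrt(2) (G(n) = sqrt(2)*sqrt(1) = sqrt(2)*1 = sqrt(2))
c(-1)*1 + G(3) = (-1)**2*1 + sqrt(2) = 1*1 + sqrt(2) = 1 + sqrt(2)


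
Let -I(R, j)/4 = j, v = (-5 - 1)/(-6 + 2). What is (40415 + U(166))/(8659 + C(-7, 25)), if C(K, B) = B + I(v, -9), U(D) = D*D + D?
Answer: 68137/8720 ≈ 7.8139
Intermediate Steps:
v = 3/2 (v = -6/(-4) = -6*(-¼) = 3/2 ≈ 1.5000)
I(R, j) = -4*j
U(D) = D + D² (U(D) = D² + D = D + D²)
C(K, B) = 36 + B (C(K, B) = B - 4*(-9) = B + 36 = 36 + B)
(40415 + U(166))/(8659 + C(-7, 25)) = (40415 + 166*(1 + 166))/(8659 + (36 + 25)) = (40415 + 166*167)/(8659 + 61) = (40415 + 27722)/8720 = 68137*(1/8720) = 68137/8720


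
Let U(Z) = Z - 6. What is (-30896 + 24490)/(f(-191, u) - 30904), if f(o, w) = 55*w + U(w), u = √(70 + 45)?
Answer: 9900473/47753373 + 89684*√115/238766865 ≈ 0.21135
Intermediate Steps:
U(Z) = -6 + Z
u = √115 ≈ 10.724
f(o, w) = -6 + 56*w (f(o, w) = 55*w + (-6 + w) = -6 + 56*w)
(-30896 + 24490)/(f(-191, u) - 30904) = (-30896 + 24490)/((-6 + 56*√115) - 30904) = -6406/(-30910 + 56*√115)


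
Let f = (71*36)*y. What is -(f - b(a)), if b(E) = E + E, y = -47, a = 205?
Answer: 120542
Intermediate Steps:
b(E) = 2*E
f = -120132 (f = (71*36)*(-47) = 2556*(-47) = -120132)
-(f - b(a)) = -(-120132 - 2*205) = -(-120132 - 1*410) = -(-120132 - 410) = -1*(-120542) = 120542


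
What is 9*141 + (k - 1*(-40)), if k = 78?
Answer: 1387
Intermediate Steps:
9*141 + (k - 1*(-40)) = 9*141 + (78 - 1*(-40)) = 1269 + (78 + 40) = 1269 + 118 = 1387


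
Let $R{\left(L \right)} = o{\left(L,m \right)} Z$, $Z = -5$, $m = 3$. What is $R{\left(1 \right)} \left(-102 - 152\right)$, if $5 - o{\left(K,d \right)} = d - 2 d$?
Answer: $10160$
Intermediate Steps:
$o{\left(K,d \right)} = 5 + d$ ($o{\left(K,d \right)} = 5 - \left(d - 2 d\right) = 5 - - d = 5 + d$)
$R{\left(L \right)} = -40$ ($R{\left(L \right)} = \left(5 + 3\right) \left(-5\right) = 8 \left(-5\right) = -40$)
$R{\left(1 \right)} \left(-102 - 152\right) = - 40 \left(-102 - 152\right) = \left(-40\right) \left(-254\right) = 10160$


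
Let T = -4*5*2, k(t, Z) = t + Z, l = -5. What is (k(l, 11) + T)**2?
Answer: 1156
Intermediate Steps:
k(t, Z) = Z + t
T = -40 (T = -20*2 = -40)
(k(l, 11) + T)**2 = ((11 - 5) - 40)**2 = (6 - 40)**2 = (-34)**2 = 1156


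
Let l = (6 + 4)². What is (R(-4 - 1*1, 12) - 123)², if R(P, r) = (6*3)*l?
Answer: 2812329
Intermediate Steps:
l = 100 (l = 10² = 100)
R(P, r) = 1800 (R(P, r) = (6*3)*100 = 18*100 = 1800)
(R(-4 - 1*1, 12) - 123)² = (1800 - 123)² = 1677² = 2812329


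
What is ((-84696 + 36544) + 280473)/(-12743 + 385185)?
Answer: 232321/372442 ≈ 0.62378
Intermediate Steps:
((-84696 + 36544) + 280473)/(-12743 + 385185) = (-48152 + 280473)/372442 = 232321*(1/372442) = 232321/372442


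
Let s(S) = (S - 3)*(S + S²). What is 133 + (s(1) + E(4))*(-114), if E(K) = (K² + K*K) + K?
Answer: -3515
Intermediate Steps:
E(K) = K + 2*K² (E(K) = (K² + K²) + K = 2*K² + K = K + 2*K²)
s(S) = (-3 + S)*(S + S²)
133 + (s(1) + E(4))*(-114) = 133 + (1*(-3 + 1² - 2*1) + 4*(1 + 2*4))*(-114) = 133 + (1*(-3 + 1 - 2) + 4*(1 + 8))*(-114) = 133 + (1*(-4) + 4*9)*(-114) = 133 + (-4 + 36)*(-114) = 133 + 32*(-114) = 133 - 3648 = -3515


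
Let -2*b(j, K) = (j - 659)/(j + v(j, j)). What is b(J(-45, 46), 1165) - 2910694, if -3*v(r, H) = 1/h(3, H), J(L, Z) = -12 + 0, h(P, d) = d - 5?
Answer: -3556902289/1222 ≈ -2.9107e+6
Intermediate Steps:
h(P, d) = -5 + d
J(L, Z) = -12
v(r, H) = -1/(3*(-5 + H))
b(j, K) = -(-659 + j)/(2*(j - 1/(-15 + 3*j))) (b(j, K) = -(j - 659)/(2*(j - 1/(-15 + 3*j))) = -(-659 + j)/(2*(j - 1/(-15 + 3*j))))
b(J(-45, 46), 1165) - 2910694 = -3*(-659 - 12)*(-5 - 12)/(-2 + 6*(-12)*(-5 - 12)) - 2910694 = -3*(-671)*(-17)/(-2 + 6*(-12)*(-17)) - 2910694 = -3*(-671)*(-17)/(-2 + 1224) - 2910694 = -3*(-671)*(-17)/1222 - 2910694 = -3*1/1222*(-671)*(-17) - 2910694 = -34221/1222 - 2910694 = -3556902289/1222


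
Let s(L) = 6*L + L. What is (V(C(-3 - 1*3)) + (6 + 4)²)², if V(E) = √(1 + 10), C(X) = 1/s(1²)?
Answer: (100 + √11)² ≈ 10674.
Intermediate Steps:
s(L) = 7*L
C(X) = ⅐ (C(X) = 1/(7*1²) = 1/(7*1) = 1/7 = ⅐)
V(E) = √11
(V(C(-3 - 1*3)) + (6 + 4)²)² = (√11 + (6 + 4)²)² = (√11 + 10²)² = (√11 + 100)² = (100 + √11)²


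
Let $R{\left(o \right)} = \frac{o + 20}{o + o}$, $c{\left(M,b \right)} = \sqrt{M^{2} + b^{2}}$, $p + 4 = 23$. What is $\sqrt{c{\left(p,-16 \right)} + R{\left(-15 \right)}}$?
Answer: $\frac{\sqrt{-6 + 36 \sqrt{617}}}{6} \approx 4.9672$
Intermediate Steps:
$p = 19$ ($p = -4 + 23 = 19$)
$R{\left(o \right)} = \frac{20 + o}{2 o}$
$\sqrt{c{\left(p,-16 \right)} + R{\left(-15 \right)}} = \sqrt{\sqrt{19^{2} + \left(-16\right)^{2}} + \frac{20 - 15}{2 \left(-15\right)}} = \sqrt{\sqrt{361 + 256} + \frac{1}{2} \left(- \frac{1}{15}\right) 5} = \sqrt{\sqrt{617} - \frac{1}{6}} = \sqrt{- \frac{1}{6} + \sqrt{617}}$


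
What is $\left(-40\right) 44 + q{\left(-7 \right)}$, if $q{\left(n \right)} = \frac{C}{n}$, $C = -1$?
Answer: $- \frac{12319}{7} \approx -1759.9$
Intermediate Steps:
$q{\left(n \right)} = - \frac{1}{n}$
$\left(-40\right) 44 + q{\left(-7 \right)} = \left(-40\right) 44 - \frac{1}{-7} = -1760 - - \frac{1}{7} = -1760 + \frac{1}{7} = - \frac{12319}{7}$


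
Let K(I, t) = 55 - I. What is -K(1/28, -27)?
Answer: -1539/28 ≈ -54.964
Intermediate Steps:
-K(1/28, -27) = -(55 - 1/28) = -1*1539/28 = -1539/28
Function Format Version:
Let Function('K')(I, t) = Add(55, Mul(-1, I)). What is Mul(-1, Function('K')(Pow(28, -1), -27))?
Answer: Rational(-1539, 28) ≈ -54.964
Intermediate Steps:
Mul(-1, Function('K')(Pow(28, -1), -27)) = Mul(-1, Add(55, Mul(-1, Pow(28, -1)))) = Mul(-1, Add(55, Mul(-1, Rational(1, 28)))) = Mul(-1, Add(55, Rational(-1, 28))) = Mul(-1, Rational(1539, 28)) = Rational(-1539, 28)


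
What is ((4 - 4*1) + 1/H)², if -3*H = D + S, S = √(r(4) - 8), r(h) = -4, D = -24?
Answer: 9/(4*(12 - I*√3)²) ≈ 0.014681 + 0.0043283*I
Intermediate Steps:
S = 2*I*√3 (S = √(-4 - 8) = √(-12) = 2*I*√3 ≈ 3.4641*I)
H = 8 - 2*I*√3/3 (H = -(-24 + 2*I*√3)/3 = 8 - 2*I*√3/3 ≈ 8.0 - 1.1547*I)
((4 - 4*1) + 1/H)² = ((4 - 4*1) + 1/(8 - 2*I*√3/3))² = ((4 - 4) + 1/(8 - 2*I*√3/3))² = (0 + 1/(8 - 2*I*√3/3))² = (1/(8 - 2*I*√3/3))² = (8 - 2*I*√3/3)⁻²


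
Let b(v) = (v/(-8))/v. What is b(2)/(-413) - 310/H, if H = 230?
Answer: -102401/75992 ≈ -1.3475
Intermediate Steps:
b(v) = -1/8 (b(v) = (v*(-1/8))/v = (-v/8)/v = -1/8)
b(2)/(-413) - 310/H = -1/8/(-413) - 310/230 = -1/8*(-1/413) - 310*1/230 = 1/3304 - 31/23 = -102401/75992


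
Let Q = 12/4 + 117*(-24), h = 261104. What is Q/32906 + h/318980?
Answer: 1924287331/2624088970 ≈ 0.73332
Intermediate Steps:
Q = -2805 (Q = 12*(1/4) - 2808 = 3 - 2808 = -2805)
Q/32906 + h/318980 = -2805/32906 + 261104/318980 = -2805*1/32906 + 261104*(1/318980) = -2805/32906 + 65276/79745 = 1924287331/2624088970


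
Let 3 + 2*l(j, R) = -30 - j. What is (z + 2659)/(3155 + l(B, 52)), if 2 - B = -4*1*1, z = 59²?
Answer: 12280/6271 ≈ 1.9582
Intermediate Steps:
z = 3481
B = 6 (B = 2 - (-4*1) = 2 - (-4) = 2 - 1*(-4) = 2 + 4 = 6)
l(j, R) = -33/2 - j/2 (l(j, R) = -3/2 + (-30 - j)/2 = -3/2 + (-15 - j/2) = -33/2 - j/2)
(z + 2659)/(3155 + l(B, 52)) = (3481 + 2659)/(3155 + (-33/2 - ½*6)) = 6140/(3155 + (-33/2 - 3)) = 6140/(3155 - 39/2) = 6140/(6271/2) = 6140*(2/6271) = 12280/6271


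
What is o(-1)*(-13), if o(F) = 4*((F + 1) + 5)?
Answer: -260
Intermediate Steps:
o(F) = 24 + 4*F (o(F) = 4*((1 + F) + 5) = 4*(6 + F) = 24 + 4*F)
o(-1)*(-13) = (24 + 4*(-1))*(-13) = (24 - 4)*(-13) = 20*(-13) = -260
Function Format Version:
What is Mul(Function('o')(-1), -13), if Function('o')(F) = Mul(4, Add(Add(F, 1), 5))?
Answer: -260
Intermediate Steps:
Function('o')(F) = Add(24, Mul(4, F)) (Function('o')(F) = Mul(4, Add(Add(1, F), 5)) = Mul(4, Add(6, F)) = Add(24, Mul(4, F)))
Mul(Function('o')(-1), -13) = Mul(Add(24, Mul(4, -1)), -13) = Mul(Add(24, -4), -13) = Mul(20, -13) = -260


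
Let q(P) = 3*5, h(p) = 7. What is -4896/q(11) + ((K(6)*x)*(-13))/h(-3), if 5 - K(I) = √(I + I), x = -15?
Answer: -6549/35 - 390*√3/7 ≈ -283.61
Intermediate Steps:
K(I) = 5 - √2*√I (K(I) = 5 - √(I + I) = 5 - √(2*I) = 5 - √2*√I)
q(P) = 15
-4896/q(11) + ((K(6)*x)*(-13))/h(-3) = -4896/15 + (((5 - √2*√6)*(-15))*(-13))/7 = -4896*1/15 + (((5 - 2*√3)*(-15))*(-13))*(⅐) = -1632/5 + ((-75 + 30*√3)*(-13))*(⅐) = -1632/5 + (975 - 390*√3)*(⅐) = -1632/5 + (975/7 - 390*√3/7) = -6549/35 - 390*√3/7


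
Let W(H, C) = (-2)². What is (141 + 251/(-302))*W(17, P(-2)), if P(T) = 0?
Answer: 84662/151 ≈ 560.68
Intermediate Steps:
W(H, C) = 4
(141 + 251/(-302))*W(17, P(-2)) = (141 + 251/(-302))*4 = (141 + 251*(-1/302))*4 = (141 - 251/302)*4 = (42331/302)*4 = 84662/151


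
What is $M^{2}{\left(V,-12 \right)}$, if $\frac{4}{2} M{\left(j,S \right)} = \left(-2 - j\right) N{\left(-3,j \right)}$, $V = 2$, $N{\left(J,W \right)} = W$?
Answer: $16$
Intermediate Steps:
$M{\left(j,S \right)} = \frac{j \left(-2 - j\right)}{2}$ ($M{\left(j,S \right)} = \frac{\left(-2 - j\right) j}{2} = \frac{j \left(-2 - j\right)}{2}$)
$M^{2}{\left(V,-12 \right)} = \left(\left(- \frac{1}{2}\right) 2 \left(2 + 2\right)\right)^{2} = \left(\left(- \frac{1}{2}\right) 2 \cdot 4\right)^{2} = \left(-4\right)^{2} = 16$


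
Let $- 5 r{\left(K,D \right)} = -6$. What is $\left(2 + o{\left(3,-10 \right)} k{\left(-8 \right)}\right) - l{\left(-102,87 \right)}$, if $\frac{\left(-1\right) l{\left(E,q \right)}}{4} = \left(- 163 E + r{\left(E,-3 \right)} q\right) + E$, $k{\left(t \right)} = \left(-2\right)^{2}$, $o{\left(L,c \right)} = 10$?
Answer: $\frac{332778}{5} \approx 66556.0$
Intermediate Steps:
$r{\left(K,D \right)} = \frac{6}{5}$ ($r{\left(K,D \right)} = \left(- \frac{1}{5}\right) \left(-6\right) = \frac{6}{5}$)
$k{\left(t \right)} = 4$
$l{\left(E,q \right)} = 648 E - \frac{24 q}{5}$ ($l{\left(E,q \right)} = - 4 \left(\left(- 163 E + \frac{6 q}{5}\right) + E\right) = - 4 \left(- 162 E + \frac{6 q}{5}\right) = 648 E - \frac{24 q}{5}$)
$\left(2 + o{\left(3,-10 \right)} k{\left(-8 \right)}\right) - l{\left(-102,87 \right)} = \left(2 + 10 \cdot 4\right) - \left(648 \left(-102\right) - \frac{2088}{5}\right) = \left(2 + 40\right) - \left(-66096 - \frac{2088}{5}\right) = 42 - - \frac{332568}{5} = 42 + \frac{332568}{5} = \frac{332778}{5}$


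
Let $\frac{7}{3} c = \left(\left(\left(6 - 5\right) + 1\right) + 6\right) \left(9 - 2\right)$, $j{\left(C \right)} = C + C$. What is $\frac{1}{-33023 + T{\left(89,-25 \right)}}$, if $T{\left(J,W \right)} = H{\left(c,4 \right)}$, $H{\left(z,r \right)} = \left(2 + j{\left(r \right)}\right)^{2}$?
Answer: $- \frac{1}{32923} \approx -3.0374 \cdot 10^{-5}$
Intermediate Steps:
$j{\left(C \right)} = 2 C$
$c = 24$ ($c = \frac{3 \left(\left(\left(6 - 5\right) + 1\right) + 6\right) \left(9 - 2\right)}{7} = \frac{3 \left(\left(1 + 1\right) + 6\right) 7}{7} = \frac{3 \left(2 + 6\right) 7}{7} = \frac{3 \cdot 8 \cdot 7}{7} = \frac{3}{7} \cdot 56 = 24$)
$H{\left(z,r \right)} = \left(2 + 2 r\right)^{2}$
$T{\left(J,W \right)} = 100$ ($T{\left(J,W \right)} = 4 \left(1 + 4\right)^{2} = 4 \cdot 5^{2} = 4 \cdot 25 = 100$)
$\frac{1}{-33023 + T{\left(89,-25 \right)}} = \frac{1}{-33023 + 100} = \frac{1}{-32923} = - \frac{1}{32923}$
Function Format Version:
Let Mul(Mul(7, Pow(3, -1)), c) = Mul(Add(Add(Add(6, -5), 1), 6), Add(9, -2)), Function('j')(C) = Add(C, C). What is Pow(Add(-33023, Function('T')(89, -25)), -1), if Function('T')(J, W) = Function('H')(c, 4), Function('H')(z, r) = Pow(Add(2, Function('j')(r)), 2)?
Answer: Rational(-1, 32923) ≈ -3.0374e-5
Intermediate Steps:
Function('j')(C) = Mul(2, C)
c = 24 (c = Mul(Rational(3, 7), Mul(Add(Add(Add(6, -5), 1), 6), Add(9, -2))) = Mul(Rational(3, 7), Mul(Add(Add(1, 1), 6), 7)) = Mul(Rational(3, 7), Mul(Add(2, 6), 7)) = Mul(Rational(3, 7), Mul(8, 7)) = Mul(Rational(3, 7), 56) = 24)
Function('H')(z, r) = Pow(Add(2, Mul(2, r)), 2)
Function('T')(J, W) = 100 (Function('T')(J, W) = Mul(4, Pow(Add(1, 4), 2)) = Mul(4, Pow(5, 2)) = Mul(4, 25) = 100)
Pow(Add(-33023, Function('T')(89, -25)), -1) = Pow(Add(-33023, 100), -1) = Pow(-32923, -1) = Rational(-1, 32923)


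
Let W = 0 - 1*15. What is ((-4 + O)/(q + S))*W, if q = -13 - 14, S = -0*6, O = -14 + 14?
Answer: -20/9 ≈ -2.2222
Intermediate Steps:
W = -15 (W = 0 - 15 = -15)
O = 0
S = 0 (S = -1*0 = 0)
q = -27
((-4 + O)/(q + S))*W = ((-4 + 0)/(-27 + 0))*(-15) = -4/(-27)*(-15) = -4*(-1/27)*(-15) = (4/27)*(-15) = -20/9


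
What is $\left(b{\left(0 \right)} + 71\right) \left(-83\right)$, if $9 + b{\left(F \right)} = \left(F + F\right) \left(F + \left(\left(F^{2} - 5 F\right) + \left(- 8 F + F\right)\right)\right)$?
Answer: $-5146$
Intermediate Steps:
$b{\left(F \right)} = -9 + 2 F \left(F^{2} - 11 F\right)$ ($b{\left(F \right)} = -9 + \left(F + F\right) \left(F + \left(\left(F^{2} - 5 F\right) + \left(- 8 F + F\right)\right)\right) = -9 + 2 F \left(F - \left(- F^{2} + 12 F\right)\right) = -9 + 2 F \left(F + \left(F^{2} - 12 F\right)\right) = -9 + 2 F \left(F^{2} - 11 F\right)$)
$\left(b{\left(0 \right)} + 71\right) \left(-83\right) = \left(\left(-9 - 22 \cdot 0^{2} + 2 \cdot 0^{3}\right) + 71\right) \left(-83\right) = \left(\left(-9 - 0 + 2 \cdot 0\right) + 71\right) \left(-83\right) = \left(\left(-9 + 0 + 0\right) + 71\right) \left(-83\right) = \left(-9 + 71\right) \left(-83\right) = 62 \left(-83\right) = -5146$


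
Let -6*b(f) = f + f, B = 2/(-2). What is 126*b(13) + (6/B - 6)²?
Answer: -402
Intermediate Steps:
B = -1 (B = 2*(-½) = -1)
b(f) = -f/3 (b(f) = -(f + f)/6 = -f/3)
126*b(13) + (6/B - 6)² = 126*(-⅓*13) + (6/(-1) - 6)² = 126*(-13/3) + (6*(-1) - 6)² = -546 + (-6 - 6)² = -546 + (-12)² = -546 + 144 = -402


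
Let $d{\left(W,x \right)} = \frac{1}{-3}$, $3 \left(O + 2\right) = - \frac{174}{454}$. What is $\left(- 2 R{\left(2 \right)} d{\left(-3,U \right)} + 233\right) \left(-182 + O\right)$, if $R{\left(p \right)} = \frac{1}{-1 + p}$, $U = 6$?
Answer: $- \frac{29299697}{681} \approx -43025.0$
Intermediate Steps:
$O = - \frac{483}{227}$ ($O = -2 + \frac{\left(-174\right) \frac{1}{454}}{3} = -2 + \frac{1}{3} \left(- \frac{87}{227}\right) = -2 - \frac{29}{227} = - \frac{483}{227} \approx -2.1278$)
$d{\left(W,x \right)} = - \frac{1}{3}$
$\left(- 2 R{\left(2 \right)} d{\left(-3,U \right)} + 233\right) \left(-182 + O\right) = \left(- \frac{2}{-1 + 2} \left(- \frac{1}{3}\right) + 233\right) \left(-182 - \frac{483}{227}\right) = \left(- \frac{2}{1} \left(- \frac{1}{3}\right) + 233\right) \left(- \frac{41797}{227}\right) = \left(\left(-2\right) 1 \left(- \frac{1}{3}\right) + 233\right) \left(- \frac{41797}{227}\right) = \left(\left(-2\right) \left(- \frac{1}{3}\right) + 233\right) \left(- \frac{41797}{227}\right) = \left(\frac{2}{3} + 233\right) \left(- \frac{41797}{227}\right) = \frac{701}{3} \left(- \frac{41797}{227}\right) = - \frac{29299697}{681}$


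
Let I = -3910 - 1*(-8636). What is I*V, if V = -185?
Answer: -874310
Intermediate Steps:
I = 4726 (I = -3910 + 8636 = 4726)
I*V = 4726*(-185) = -874310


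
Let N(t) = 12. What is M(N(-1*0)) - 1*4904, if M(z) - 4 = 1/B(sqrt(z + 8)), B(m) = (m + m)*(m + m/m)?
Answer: -186199/38 - sqrt(5)/380 ≈ -4900.0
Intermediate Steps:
B(m) = 2*m*(1 + m) (B(m) = (2*m)*(m + 1) = (2*m)*(1 + m) = 2*m*(1 + m))
M(z) = 4 + 1/(2*(1 + sqrt(8 + z))*sqrt(8 + z)) (M(z) = 4 + 1/(2*sqrt(z + 8)*(1 + sqrt(z + 8))) = 4 + 1/(2*sqrt(8 + z)*(1 + sqrt(8 + z))) = 4 + 1/(2*(1 + sqrt(8 + z))*sqrt(8 + z)))
M(N(-1*0)) - 1*4904 = (65/2 + 4*12 + 4*sqrt(8 + 12))/(8 + 12 + sqrt(8 + 12)) - 1*4904 = (65/2 + 48 + 4*sqrt(20))/(8 + 12 + sqrt(20)) - 4904 = (65/2 + 48 + 4*(2*sqrt(5)))/(8 + 12 + 2*sqrt(5)) - 4904 = (65/2 + 48 + 8*sqrt(5))/(20 + 2*sqrt(5)) - 4904 = (161/2 + 8*sqrt(5))/(20 + 2*sqrt(5)) - 4904 = -4904 + (161/2 + 8*sqrt(5))/(20 + 2*sqrt(5))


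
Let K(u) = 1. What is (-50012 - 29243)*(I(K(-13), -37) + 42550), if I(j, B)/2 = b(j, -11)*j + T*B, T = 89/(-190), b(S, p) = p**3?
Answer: -60117342703/19 ≈ -3.1641e+9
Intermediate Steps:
T = -89/190 (T = 89*(-1/190) = -89/190 ≈ -0.46842)
I(j, B) = -2662*j - 89*B/95 (I(j, B) = 2*((-11)**3*j - 89*B/190) = 2*(-1331*j - 89*B/190) = -2662*j - 89*B/95)
(-50012 - 29243)*(I(K(-13), -37) + 42550) = (-50012 - 29243)*((-2662*1 - 89/95*(-37)) + 42550) = -79255*((-2662 + 3293/95) + 42550) = -79255*(-249597/95 + 42550) = -79255*3792653/95 = -60117342703/19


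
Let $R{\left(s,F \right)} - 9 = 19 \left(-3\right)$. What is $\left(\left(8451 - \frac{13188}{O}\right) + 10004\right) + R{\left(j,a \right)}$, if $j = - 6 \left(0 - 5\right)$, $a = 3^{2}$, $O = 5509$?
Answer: $\frac{14484425}{787} \approx 18405.0$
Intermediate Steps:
$a = 9$
$j = 30$ ($j = \left(-6\right) \left(-5\right) = 30$)
$R{\left(s,F \right)} = -48$ ($R{\left(s,F \right)} = 9 + 19 \left(-3\right) = 9 - 57 = -48$)
$\left(\left(8451 - \frac{13188}{O}\right) + 10004\right) + R{\left(j,a \right)} = \left(\left(8451 - \frac{13188}{5509}\right) + 10004\right) - 48 = \left(\left(8451 - \frac{1884}{787}\right) + 10004\right) - 48 = \left(\frac{6649053}{787} + 10004\right) - 48 = \frac{14522201}{787} - 48 = \frac{14484425}{787}$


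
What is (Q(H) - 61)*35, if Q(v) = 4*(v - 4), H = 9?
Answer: -1435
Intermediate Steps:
Q(v) = -16 + 4*v (Q(v) = 4*(-4 + v) = -16 + 4*v)
(Q(H) - 61)*35 = ((-16 + 4*9) - 61)*35 = ((-16 + 36) - 61)*35 = (20 - 61)*35 = -41*35 = -1435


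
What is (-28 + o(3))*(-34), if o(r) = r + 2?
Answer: 782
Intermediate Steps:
o(r) = 2 + r
(-28 + o(3))*(-34) = (-28 + (2 + 3))*(-34) = (-28 + 5)*(-34) = -23*(-34) = 782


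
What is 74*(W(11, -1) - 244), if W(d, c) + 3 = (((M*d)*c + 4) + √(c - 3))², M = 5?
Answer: 173900 - 15096*I ≈ 1.739e+5 - 15096.0*I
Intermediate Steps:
W(d, c) = -3 + (4 + √(-3 + c) + 5*c*d)² (W(d, c) = -3 + (((5*d)*c + 4) + √(c - 3))² = -3 + ((5*c*d + 4) + √(-3 + c))² = -3 + ((4 + 5*c*d) + √(-3 + c))² = -3 + (4 + √(-3 + c) + 5*c*d)²)
74*(W(11, -1) - 244) = 74*((-3 + (4 + √(-3 - 1) + 5*(-1)*11)²) - 244) = 74*((-3 + (4 + √(-4) - 55)²) - 244) = 74*((-3 + (4 + 2*I - 55)²) - 244) = 74*((-3 + (-51 + 2*I)²) - 244) = 74*(-247 + (-51 + 2*I)²) = -18278 + 74*(-51 + 2*I)²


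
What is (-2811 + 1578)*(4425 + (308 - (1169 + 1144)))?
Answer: -2983860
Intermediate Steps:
(-2811 + 1578)*(4425 + (308 - (1169 + 1144))) = -1233*(4425 + (308 - 1*2313)) = -1233*(4425 + (308 - 2313)) = -1233*(4425 - 2005) = -1233*2420 = -2983860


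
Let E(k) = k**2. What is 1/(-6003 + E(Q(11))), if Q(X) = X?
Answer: -1/5882 ≈ -0.00017001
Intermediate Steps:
1/(-6003 + E(Q(11))) = 1/(-6003 + 11**2) = 1/(-6003 + 121) = 1/(-5882) = -1/5882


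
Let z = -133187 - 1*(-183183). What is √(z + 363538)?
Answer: √413534 ≈ 643.07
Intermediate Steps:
z = 49996 (z = -133187 + 183183 = 49996)
√(z + 363538) = √(49996 + 363538) = √413534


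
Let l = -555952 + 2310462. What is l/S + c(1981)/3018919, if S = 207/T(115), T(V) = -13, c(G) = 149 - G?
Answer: -68857406850194/624916233 ≈ -1.1019e+5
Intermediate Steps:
l = 1754510
S = -207/13 (S = 207/(-13) = -1/13*207 = -207/13 ≈ -15.923)
l/S + c(1981)/3018919 = 1754510/(-207/13) + (149 - 1*1981)/3018919 = 1754510*(-13/207) + (149 - 1981)*(1/3018919) = -22808630/207 - 1832*1/3018919 = -22808630/207 - 1832/3018919 = -68857406850194/624916233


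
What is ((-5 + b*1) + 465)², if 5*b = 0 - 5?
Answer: 210681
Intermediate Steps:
b = -1 (b = (0 - 5)/5 = (⅕)*(-5) = -1)
((-5 + b*1) + 465)² = ((-5 - 1*1) + 465)² = ((-5 - 1) + 465)² = (-6 + 465)² = 459² = 210681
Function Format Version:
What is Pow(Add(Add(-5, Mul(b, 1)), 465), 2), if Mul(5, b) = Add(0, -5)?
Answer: 210681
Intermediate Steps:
b = -1 (b = Mul(Rational(1, 5), Add(0, -5)) = Mul(Rational(1, 5), -5) = -1)
Pow(Add(Add(-5, Mul(b, 1)), 465), 2) = Pow(Add(Add(-5, Mul(-1, 1)), 465), 2) = Pow(Add(Add(-5, -1), 465), 2) = Pow(Add(-6, 465), 2) = Pow(459, 2) = 210681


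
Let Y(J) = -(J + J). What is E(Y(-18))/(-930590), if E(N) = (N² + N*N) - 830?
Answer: -881/465295 ≈ -0.0018934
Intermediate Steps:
Y(J) = -2*J
E(N) = -830 + 2*N² (E(N) = (N² + N²) - 830 = 2*N² - 830 = -830 + 2*N²)
E(Y(-18))/(-930590) = (-830 + 2*(-2*(-18))²)/(-930590) = (-830 + 2*36²)*(-1/930590) = (-830 + 2*1296)*(-1/930590) = (-830 + 2592)*(-1/930590) = 1762*(-1/930590) = -881/465295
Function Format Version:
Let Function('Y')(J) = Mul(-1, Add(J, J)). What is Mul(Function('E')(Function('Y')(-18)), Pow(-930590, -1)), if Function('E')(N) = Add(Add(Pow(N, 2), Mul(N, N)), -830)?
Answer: Rational(-881, 465295) ≈ -0.0018934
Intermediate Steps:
Function('Y')(J) = Mul(-2, J) (Function('Y')(J) = Mul(-1, Mul(2, J)) = Mul(-2, J))
Function('E')(N) = Add(-830, Mul(2, Pow(N, 2))) (Function('E')(N) = Add(Add(Pow(N, 2), Pow(N, 2)), -830) = Add(Mul(2, Pow(N, 2)), -830) = Add(-830, Mul(2, Pow(N, 2))))
Mul(Function('E')(Function('Y')(-18)), Pow(-930590, -1)) = Mul(Add(-830, Mul(2, Pow(Mul(-2, -18), 2))), Pow(-930590, -1)) = Mul(Add(-830, Mul(2, Pow(36, 2))), Rational(-1, 930590)) = Mul(Add(-830, Mul(2, 1296)), Rational(-1, 930590)) = Mul(Add(-830, 2592), Rational(-1, 930590)) = Mul(1762, Rational(-1, 930590)) = Rational(-881, 465295)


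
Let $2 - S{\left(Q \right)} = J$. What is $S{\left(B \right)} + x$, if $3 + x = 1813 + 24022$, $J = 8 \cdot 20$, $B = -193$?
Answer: $25674$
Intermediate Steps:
$J = 160$
$x = 25832$ ($x = -3 + \left(1813 + 24022\right) = -3 + 25835 = 25832$)
$S{\left(Q \right)} = -158$ ($S{\left(Q \right)} = 2 - 160 = -158$)
$S{\left(B \right)} + x = -158 + 25832 = 25674$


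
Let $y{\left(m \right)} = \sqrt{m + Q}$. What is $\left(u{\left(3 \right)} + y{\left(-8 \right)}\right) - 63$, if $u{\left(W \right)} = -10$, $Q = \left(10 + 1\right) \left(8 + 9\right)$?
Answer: $-73 + \sqrt{179} \approx -59.621$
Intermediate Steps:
$Q = 187$ ($Q = 11 \cdot 17 = 187$)
$y{\left(m \right)} = \sqrt{187 + m}$ ($y{\left(m \right)} = \sqrt{m + 187} = \sqrt{187 + m}$)
$\left(u{\left(3 \right)} + y{\left(-8 \right)}\right) - 63 = \left(-10 + \sqrt{187 - 8}\right) - 63 = \left(-10 + \sqrt{179}\right) - 63 = -73 + \sqrt{179}$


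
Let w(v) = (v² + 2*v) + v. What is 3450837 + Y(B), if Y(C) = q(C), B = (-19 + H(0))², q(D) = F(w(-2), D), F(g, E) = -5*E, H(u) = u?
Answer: 3449032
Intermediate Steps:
w(v) = v² + 3*v
q(D) = -5*D
B = 361 (B = (-19 + 0)² = (-19)² = 361)
Y(C) = -5*C
3450837 + Y(B) = 3450837 - 5*361 = 3450837 - 1805 = 3449032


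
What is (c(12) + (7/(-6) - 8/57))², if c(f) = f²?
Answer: 264615289/12996 ≈ 20361.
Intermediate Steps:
(c(12) + (7/(-6) - 8/57))² = (12² + (7/(-6) - 8/57))² = (144 + (7*(-⅙) - 8*1/57))² = (144 + (-7/6 - 8/57))² = (144 - 149/114)² = (16267/114)² = 264615289/12996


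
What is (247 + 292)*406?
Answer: 218834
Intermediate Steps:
(247 + 292)*406 = 539*406 = 218834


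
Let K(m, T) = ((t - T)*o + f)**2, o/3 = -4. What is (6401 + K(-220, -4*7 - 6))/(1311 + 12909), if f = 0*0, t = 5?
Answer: 45085/2844 ≈ 15.853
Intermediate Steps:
o = -12 (o = 3*(-4) = -12)
f = 0
K(m, T) = (-60 + 12*T)**2 (K(m, T) = ((5 - T)*(-12) + 0)**2 = ((-60 + 12*T) + 0)**2 = (-60 + 12*T)**2)
(6401 + K(-220, -4*7 - 6))/(1311 + 12909) = (6401 + 144*(5 - (-4*7 - 6))**2)/(1311 + 12909) = (6401 + 144*(5 - (-28 - 6))**2)/14220 = (6401 + 144*(5 - 1*(-34))**2)*(1/14220) = (6401 + 144*(5 + 34)**2)*(1/14220) = (6401 + 144*39**2)*(1/14220) = (6401 + 144*1521)*(1/14220) = (6401 + 219024)*(1/14220) = 225425*(1/14220) = 45085/2844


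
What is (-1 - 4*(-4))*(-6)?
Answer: -90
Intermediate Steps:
(-1 - 4*(-4))*(-6) = (-1 + 16)*(-6) = 15*(-6) = -90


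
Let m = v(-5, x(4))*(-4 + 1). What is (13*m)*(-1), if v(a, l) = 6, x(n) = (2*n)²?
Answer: 234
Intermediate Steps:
x(n) = 4*n²
m = -18 (m = 6*(-4 + 1) = 6*(-3) = -18)
(13*m)*(-1) = (13*(-18))*(-1) = -234*(-1) = 234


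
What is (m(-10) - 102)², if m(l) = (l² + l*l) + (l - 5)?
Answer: 6889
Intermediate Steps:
m(l) = -5 + l + 2*l² (m(l) = (l² + l²) + (-5 + l) = 2*l² + (-5 + l) = -5 + l + 2*l²)
(m(-10) - 102)² = ((-5 - 10 + 2*(-10)²) - 102)² = ((-5 - 10 + 2*100) - 102)² = ((-5 - 10 + 200) - 102)² = (185 - 102)² = 83² = 6889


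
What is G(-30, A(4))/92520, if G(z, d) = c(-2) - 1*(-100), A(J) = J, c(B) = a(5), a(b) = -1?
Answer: 11/10280 ≈ 0.0010700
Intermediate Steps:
c(B) = -1
G(z, d) = 99 (G(z, d) = -1 - 1*(-100) = -1 + 100 = 99)
G(-30, A(4))/92520 = 99/92520 = 99*(1/92520) = 11/10280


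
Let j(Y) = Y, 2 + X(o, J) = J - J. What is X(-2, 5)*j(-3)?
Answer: 6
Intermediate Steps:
X(o, J) = -2 (X(o, J) = -2 + (J - J) = -2 + 0 = -2)
X(-2, 5)*j(-3) = -2*(-3) = 6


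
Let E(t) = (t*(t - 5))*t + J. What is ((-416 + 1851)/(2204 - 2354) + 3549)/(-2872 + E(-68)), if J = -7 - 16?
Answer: -106183/10213410 ≈ -0.010396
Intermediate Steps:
J = -23
E(t) = -23 + t²*(-5 + t) (E(t) = (t*(t - 5))*t - 23 = (t*(-5 + t))*t - 23 = t²*(-5 + t) - 23 = -23 + t²*(-5 + t))
((-416 + 1851)/(2204 - 2354) + 3549)/(-2872 + E(-68)) = ((-416 + 1851)/(2204 - 2354) + 3549)/(-2872 + (-23 + (-68)³ - 5*(-68)²)) = (1435/(-150) + 3549)/(-2872 + (-23 - 314432 - 5*4624)) = (1435*(-1/150) + 3549)/(-2872 + (-23 - 314432 - 23120)) = (-287/30 + 3549)/(-2872 - 337575) = (106183/30)/(-340447) = (106183/30)*(-1/340447) = -106183/10213410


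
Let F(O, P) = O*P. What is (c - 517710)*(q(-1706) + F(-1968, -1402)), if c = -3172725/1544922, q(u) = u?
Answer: -122525596473719075/85829 ≈ -1.4276e+12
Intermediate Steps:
c = -352525/171658 (c = -3172725*1/1544922 = -352525/171658 ≈ -2.0536)
(c - 517710)*(q(-1706) + F(-1968, -1402)) = (-352525/171658 - 517710)*(-1706 - 1968*(-1402)) = -88869415705*(-1706 + 2759136)/171658 = -88869415705/171658*2757430 = -122525596473719075/85829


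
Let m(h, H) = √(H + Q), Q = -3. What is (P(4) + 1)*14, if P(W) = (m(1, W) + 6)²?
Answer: 700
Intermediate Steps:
m(h, H) = √(-3 + H) (m(h, H) = √(H - 3) = √(-3 + H))
P(W) = (6 + √(-3 + W))² (P(W) = (√(-3 + W) + 6)² = (6 + √(-3 + W))²)
(P(4) + 1)*14 = ((6 + √(-3 + 4))² + 1)*14 = ((6 + √1)² + 1)*14 = ((6 + 1)² + 1)*14 = (7² + 1)*14 = (49 + 1)*14 = 50*14 = 700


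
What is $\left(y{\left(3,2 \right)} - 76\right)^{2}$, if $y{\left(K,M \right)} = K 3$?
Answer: $4489$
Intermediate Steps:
$y{\left(K,M \right)} = 3 K$
$\left(y{\left(3,2 \right)} - 76\right)^{2} = \left(3 \cdot 3 - 76\right)^{2} = \left(9 - 76\right)^{2} = \left(-67\right)^{2} = 4489$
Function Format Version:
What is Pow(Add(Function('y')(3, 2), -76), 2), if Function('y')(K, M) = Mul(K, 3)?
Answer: 4489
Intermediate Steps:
Function('y')(K, M) = Mul(3, K)
Pow(Add(Function('y')(3, 2), -76), 2) = Pow(Add(Mul(3, 3), -76), 2) = Pow(Add(9, -76), 2) = Pow(-67, 2) = 4489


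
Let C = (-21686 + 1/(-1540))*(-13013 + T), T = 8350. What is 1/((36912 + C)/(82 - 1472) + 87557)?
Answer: 2140600/31640065337 ≈ 6.7655e-5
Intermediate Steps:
C = 155727604383/1540 (C = (-21686 + 1/(-1540))*(-13013 + 8350) = (-21686 - 1/1540)*(-4663) = -33396441/1540*(-4663) = 155727604383/1540 ≈ 1.0112e+8)
1/((36912 + C)/(82 - 1472) + 87557) = 1/((36912 + 155727604383/1540)/(82 - 1472) + 87557) = 1/((155784448863/1540)/(-1390) + 87557) = 1/((155784448863/1540)*(-1/1390) + 87557) = 1/(-155784448863/2140600 + 87557) = 1/(31640065337/2140600) = 2140600/31640065337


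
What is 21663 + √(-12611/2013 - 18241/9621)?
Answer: 21663 + 2*I*√9447399517303/2151897 ≈ 21663.0 + 2.8567*I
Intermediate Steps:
21663 + √(-12611/2013 - 18241/9621) = 21663 + √(-52683188/6455691) = 21663 + 2*I*√9447399517303/2151897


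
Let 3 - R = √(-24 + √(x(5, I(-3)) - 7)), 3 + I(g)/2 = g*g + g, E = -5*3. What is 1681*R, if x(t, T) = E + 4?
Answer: 5043 - 1681*√(-24 + 3*I*√2) ≈ 4317.9 - 8267.0*I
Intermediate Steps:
E = -15
I(g) = -6 + 2*g + 2*g² (I(g) = -6 + 2*(g*g + g) = -6 + 2*(g² + g) = -6 + 2*(g + g²) = -6 + (2*g + 2*g²) = -6 + 2*g + 2*g²)
x(t, T) = -11 (x(t, T) = -15 + 4 = -11)
R = 3 - √(-24 + 3*I*√2) (R = 3 - √(-24 + √(-11 - 7)) = 3 - √(-24 + √(-18)) = 3 - √(-24 + 3*I*√2) ≈ 2.5687 - 4.9179*I)
1681*R = 1681*(3 - √(-24 + 3*I*√2)) = 5043 - 1681*√(-24 + 3*I*√2)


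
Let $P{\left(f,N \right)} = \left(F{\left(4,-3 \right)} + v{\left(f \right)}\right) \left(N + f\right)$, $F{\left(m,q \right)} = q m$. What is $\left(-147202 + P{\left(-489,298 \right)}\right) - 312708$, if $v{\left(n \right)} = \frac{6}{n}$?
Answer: $- \frac{74591352}{163} \approx -4.5762 \cdot 10^{5}$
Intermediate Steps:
$F{\left(m,q \right)} = m q$
$P{\left(f,N \right)} = \left(-12 + \frac{6}{f}\right) \left(N + f\right)$ ($P{\left(f,N \right)} = \left(4 \left(-3\right) + \frac{6}{f}\right) \left(N + f\right) = \left(-12 + \frac{6}{f}\right) \left(N + f\right)$)
$\left(-147202 + P{\left(-489,298 \right)}\right) - 312708 = \left(-147202 + \left(6 - 3576 - -5868 + 6 \cdot 298 \frac{1}{-489}\right)\right) - 312708 = \left(-147202 + \left(6 - 3576 + 5868 + 6 \cdot 298 \left(- \frac{1}{489}\right)\right)\right) - 312708 = \left(-147202 + \left(6 - 3576 + 5868 - \frac{596}{163}\right)\right) - 312708 = \left(-147202 + \frac{373978}{163}\right) - 312708 = - \frac{23619948}{163} - 312708 = - \frac{74591352}{163}$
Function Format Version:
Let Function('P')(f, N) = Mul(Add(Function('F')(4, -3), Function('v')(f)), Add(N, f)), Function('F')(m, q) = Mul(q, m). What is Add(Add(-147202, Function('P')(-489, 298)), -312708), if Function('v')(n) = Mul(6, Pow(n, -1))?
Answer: Rational(-74591352, 163) ≈ -4.5762e+5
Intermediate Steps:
Function('F')(m, q) = Mul(m, q)
Function('P')(f, N) = Mul(Add(-12, Mul(6, Pow(f, -1))), Add(N, f)) (Function('P')(f, N) = Mul(Add(Mul(4, -3), Mul(6, Pow(f, -1))), Add(N, f)) = Mul(Add(-12, Mul(6, Pow(f, -1))), Add(N, f)))
Add(Add(-147202, Function('P')(-489, 298)), -312708) = Add(Add(-147202, Add(6, Mul(-12, 298), Mul(-12, -489), Mul(6, 298, Pow(-489, -1)))), -312708) = Add(Add(-147202, Add(6, -3576, 5868, Mul(6, 298, Rational(-1, 489)))), -312708) = Add(Add(-147202, Add(6, -3576, 5868, Rational(-596, 163))), -312708) = Add(Add(-147202, Rational(373978, 163)), -312708) = Add(Rational(-23619948, 163), -312708) = Rational(-74591352, 163)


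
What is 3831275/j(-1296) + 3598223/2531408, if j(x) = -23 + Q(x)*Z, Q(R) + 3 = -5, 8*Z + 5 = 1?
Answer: -510444832577/2531408 ≈ -2.0164e+5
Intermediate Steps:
Z = -½ (Z = -5/8 + (⅛)*1 = -5/8 + ⅛ = -½ ≈ -0.50000)
Q(R) = -8 (Q(R) = -3 - 5 = -8)
j(x) = -19 (j(x) = -23 - 8*(-½) = -23 + 4 = -19)
3831275/j(-1296) + 3598223/2531408 = 3831275/(-19) + 3598223/2531408 = 3831275*(-1/19) + 3598223*(1/2531408) = -3831275/19 + 3598223/2531408 = -510444832577/2531408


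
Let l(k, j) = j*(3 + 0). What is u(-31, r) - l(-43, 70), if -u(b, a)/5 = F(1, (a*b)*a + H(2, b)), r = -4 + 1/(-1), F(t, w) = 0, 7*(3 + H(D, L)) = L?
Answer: -210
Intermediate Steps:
H(D, L) = -3 + L/7
l(k, j) = 3*j (l(k, j) = j*3 = 3*j)
r = -5 (r = -4 + 1*(-1) = -4 - 1 = -5)
u(b, a) = 0 (u(b, a) = -5*0 = 0)
u(-31, r) - l(-43, 70) = 0 - 3*70 = 0 - 1*210 = 0 - 210 = -210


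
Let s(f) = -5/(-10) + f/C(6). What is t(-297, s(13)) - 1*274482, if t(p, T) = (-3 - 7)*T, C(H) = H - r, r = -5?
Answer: -3019487/11 ≈ -2.7450e+5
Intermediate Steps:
C(H) = 5 + H (C(H) = H - 1*(-5) = H + 5 = 5 + H)
s(f) = ½ + f/11 (s(f) = -5/(-10) + f/(5 + 6) = -5*(-⅒) + f/11 = ½ + f*(1/11) = ½ + f/11)
t(p, T) = -10*T
t(-297, s(13)) - 1*274482 = -10*(½ + (1/11)*13) - 1*274482 = -10*(½ + 13/11) - 274482 = -10*37/22 - 274482 = -185/11 - 274482 = -3019487/11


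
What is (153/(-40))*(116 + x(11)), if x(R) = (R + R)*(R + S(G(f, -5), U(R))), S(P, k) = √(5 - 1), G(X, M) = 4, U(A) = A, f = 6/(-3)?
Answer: -30753/20 ≈ -1537.7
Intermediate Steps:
f = -2 (f = 6*(-⅓) = -2)
S(P, k) = 2 (S(P, k) = √4 = 2)
x(R) = 2*R*(2 + R) (x(R) = (R + R)*(R + 2) = (2*R)*(2 + R) = 2*R*(2 + R))
(153/(-40))*(116 + x(11)) = (153/(-40))*(116 + 2*11*(2 + 11)) = (153*(-1/40))*(116 + 2*11*13) = -153*(116 + 286)/40 = -153/40*402 = -30753/20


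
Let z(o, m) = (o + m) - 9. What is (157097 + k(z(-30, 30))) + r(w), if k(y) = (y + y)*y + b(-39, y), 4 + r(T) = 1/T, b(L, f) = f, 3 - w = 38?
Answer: 5503609/35 ≈ 1.5725e+5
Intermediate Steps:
w = -35 (w = 3 - 1*38 = 3 - 38 = -35)
z(o, m) = -9 + m + o (z(o, m) = (m + o) - 9 = -9 + m + o)
r(T) = -4 + 1/T
k(y) = y + 2*y² (k(y) = (y + y)*y + y = (2*y)*y + y = 2*y² + y = y + 2*y²)
(157097 + k(z(-30, 30))) + r(w) = (157097 + (-9 + 30 - 30)*(1 + 2*(-9 + 30 - 30))) + (-4 + 1/(-35)) = (157097 - 9*(1 + 2*(-9))) + (-4 - 1/35) = (157097 - 9*(1 - 18)) - 141/35 = (157097 - 9*(-17)) - 141/35 = (157097 + 153) - 141/35 = 157250 - 141/35 = 5503609/35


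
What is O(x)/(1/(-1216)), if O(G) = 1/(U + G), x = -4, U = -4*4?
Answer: 304/5 ≈ 60.800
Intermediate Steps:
U = -16
O(G) = 1/(-16 + G)
O(x)/(1/(-1216)) = 1/((-16 - 4)*(1/(-1216))) = 1/((-20)*(-1/1216)) = -1/20*(-1216) = 304/5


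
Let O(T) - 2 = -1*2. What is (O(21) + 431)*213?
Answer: 91803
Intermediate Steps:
O(T) = 0 (O(T) = 2 - 1*2 = 2 - 2 = 0)
(O(21) + 431)*213 = (0 + 431)*213 = 431*213 = 91803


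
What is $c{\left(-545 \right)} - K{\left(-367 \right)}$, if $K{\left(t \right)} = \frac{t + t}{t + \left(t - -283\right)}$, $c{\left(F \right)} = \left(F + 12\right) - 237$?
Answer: $- \frac{348004}{451} \approx -771.63$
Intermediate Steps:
$c{\left(F \right)} = -225 + F$ ($c{\left(F \right)} = \left(12 + F\right) - 237 = -225 + F$)
$K{\left(t \right)} = \frac{2 t}{283 + 2 t}$ ($K{\left(t \right)} = \frac{2 t}{t + \left(t + 283\right)} = \frac{2 t}{t + \left(283 + t\right)} = \frac{2 t}{283 + 2 t}$)
$c{\left(-545 \right)} - K{\left(-367 \right)} = \left(-225 - 545\right) - 2 \left(-367\right) \frac{1}{283 + 2 \left(-367\right)} = -770 - 2 \left(-367\right) \frac{1}{283 - 734} = -770 - 2 \left(-367\right) \frac{1}{-451} = -770 - 2 \left(-367\right) \left(- \frac{1}{451}\right) = -770 - \frac{734}{451} = - \frac{348004}{451}$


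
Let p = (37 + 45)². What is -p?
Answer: -6724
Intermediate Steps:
p = 6724 (p = 82² = 6724)
-p = -1*6724 = -6724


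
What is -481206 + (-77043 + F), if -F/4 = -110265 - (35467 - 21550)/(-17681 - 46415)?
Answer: -1877850453/16024 ≈ -1.1719e+5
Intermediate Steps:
F = 7067531523/16024 (F = -4*(-110265 - (35467 - 21550)/(-17681 - 46415)) = -4*(-110265 - 13917/(-64096)) = -4*(-110265 - 13917*(-1)/64096) = -4*(-110265 - 1*(-13917/64096)) = -4*(-110265 + 13917/64096) = -4*(-7067531523/64096) = 7067531523/16024 ≈ 4.4106e+5)
-481206 + (-77043 + F) = -481206 + (-77043 + 7067531523/16024) = -481206 + 5832994491/16024 = -1877850453/16024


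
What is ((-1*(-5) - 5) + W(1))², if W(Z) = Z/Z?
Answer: 1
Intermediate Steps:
W(Z) = 1
((-1*(-5) - 5) + W(1))² = ((-1*(-5) - 5) + 1)² = ((5 - 5) + 1)² = (0 + 1)² = 1² = 1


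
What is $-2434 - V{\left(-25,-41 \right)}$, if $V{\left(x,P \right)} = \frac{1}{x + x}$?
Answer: $- \frac{121699}{50} \approx -2434.0$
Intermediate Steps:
$V{\left(x,P \right)} = \frac{1}{2 x}$
$-2434 - V{\left(-25,-41 \right)} = -2434 - \frac{1}{2 \left(-25\right)} = -2434 - \frac{1}{2} \left(- \frac{1}{25}\right) = -2434 - - \frac{1}{50} = -2434 + \frac{1}{50} = - \frac{121699}{50}$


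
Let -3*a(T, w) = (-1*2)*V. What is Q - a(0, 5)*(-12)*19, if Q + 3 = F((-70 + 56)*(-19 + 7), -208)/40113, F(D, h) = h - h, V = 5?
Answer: 757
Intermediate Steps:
a(T, w) = 10/3 (a(T, w) = -(-1*2)*5/3 = -(-2)*5/3 = -1/3*(-10) = 10/3)
F(D, h) = 0
Q = -3 (Q = -3 + 0/40113 = -3 + 0*(1/40113) = -3 + 0 = -3)
Q - a(0, 5)*(-12)*19 = -3 - (10/3)*(-12)*19 = -3 - (-40)*19 = -3 - 1*(-760) = -3 + 760 = 757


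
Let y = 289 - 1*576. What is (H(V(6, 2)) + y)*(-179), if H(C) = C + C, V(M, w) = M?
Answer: 49225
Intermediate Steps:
H(C) = 2*C
y = -287 (y = 289 - 576 = -287)
(H(V(6, 2)) + y)*(-179) = (2*6 - 287)*(-179) = (12 - 287)*(-179) = -275*(-179) = 49225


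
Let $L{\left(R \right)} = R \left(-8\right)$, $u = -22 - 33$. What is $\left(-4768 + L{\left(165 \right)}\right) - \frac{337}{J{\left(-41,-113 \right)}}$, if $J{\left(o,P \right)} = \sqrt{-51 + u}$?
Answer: $-6088 + \frac{337 i \sqrt{106}}{106} \approx -6088.0 + 32.732 i$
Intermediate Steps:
$u = -55$
$L{\left(R \right)} = - 8 R$
$J{\left(o,P \right)} = i \sqrt{106}$ ($J{\left(o,P \right)} = \sqrt{-51 - 55} = \sqrt{-106} = i \sqrt{106}$)
$\left(-4768 + L{\left(165 \right)}\right) - \frac{337}{J{\left(-41,-113 \right)}} = \left(-4768 - 1320\right) - \frac{337}{i \sqrt{106}} = \left(-4768 - 1320\right) - 337 \left(- \frac{i \sqrt{106}}{106}\right) = -6088 + \frac{337 i \sqrt{106}}{106}$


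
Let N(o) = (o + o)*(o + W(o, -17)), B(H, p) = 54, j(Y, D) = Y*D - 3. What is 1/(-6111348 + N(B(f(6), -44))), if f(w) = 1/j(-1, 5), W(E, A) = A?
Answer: -1/6107352 ≈ -1.6374e-7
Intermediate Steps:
j(Y, D) = -3 + D*Y (j(Y, D) = D*Y - 3 = -3 + D*Y)
f(w) = -⅛ (f(w) = 1/(-3 + 5*(-1)) = 1/(-3 - 5) = 1/(-8) = -⅛)
N(o) = 2*o*(-17 + o) (N(o) = (o + o)*(o - 17) = (2*o)*(-17 + o) = 2*o*(-17 + o))
1/(-6111348 + N(B(f(6), -44))) = 1/(-6111348 + 2*54*(-17 + 54)) = 1/(-6111348 + 2*54*37) = 1/(-6111348 + 3996) = 1/(-6107352) = -1/6107352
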